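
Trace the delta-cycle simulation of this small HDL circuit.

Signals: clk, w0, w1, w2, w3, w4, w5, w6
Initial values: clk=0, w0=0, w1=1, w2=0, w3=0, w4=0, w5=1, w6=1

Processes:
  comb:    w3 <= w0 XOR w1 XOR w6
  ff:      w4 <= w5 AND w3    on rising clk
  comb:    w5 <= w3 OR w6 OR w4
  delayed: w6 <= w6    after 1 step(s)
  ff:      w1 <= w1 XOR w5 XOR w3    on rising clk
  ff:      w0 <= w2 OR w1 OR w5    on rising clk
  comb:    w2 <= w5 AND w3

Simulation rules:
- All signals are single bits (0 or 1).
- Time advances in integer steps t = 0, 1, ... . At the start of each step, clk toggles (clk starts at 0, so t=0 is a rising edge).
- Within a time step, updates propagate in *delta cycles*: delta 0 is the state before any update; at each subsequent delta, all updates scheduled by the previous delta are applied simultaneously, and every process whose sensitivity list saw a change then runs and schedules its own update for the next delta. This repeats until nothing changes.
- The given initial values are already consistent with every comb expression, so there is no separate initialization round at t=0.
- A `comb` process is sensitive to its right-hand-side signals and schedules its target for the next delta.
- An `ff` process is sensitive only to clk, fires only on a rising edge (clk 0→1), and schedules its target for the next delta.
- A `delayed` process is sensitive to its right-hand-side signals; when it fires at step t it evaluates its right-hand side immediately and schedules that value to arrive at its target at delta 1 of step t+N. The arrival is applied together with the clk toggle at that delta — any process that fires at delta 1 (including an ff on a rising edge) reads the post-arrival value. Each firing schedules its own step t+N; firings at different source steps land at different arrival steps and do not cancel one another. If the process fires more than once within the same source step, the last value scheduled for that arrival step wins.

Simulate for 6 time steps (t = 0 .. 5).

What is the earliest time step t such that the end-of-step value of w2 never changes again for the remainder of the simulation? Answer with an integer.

2

t0.Δ0 w0=0 w4=0 clk=0 w2=0 w1=1 w6=1 w3=0 w5=1
t0.Δ1 w0=0 w4=0 clk=1 w2=0 w1=1 w6=1 w3=0 w5=1
t0.Δ2 w0=1 w4=0 clk=1 w2=0 w1=0 w6=1 w3=0 w5=1
t1.Δ0 w0=1 w4=0 clk=1 w2=0 w1=0 w6=1 w3=0 w5=1
t1.Δ1 w0=1 w4=0 clk=0 w2=0 w1=0 w6=1 w3=0 w5=1
t2.Δ0 w0=1 w4=0 clk=0 w2=0 w1=0 w6=1 w3=0 w5=1
t2.Δ1 w0=1 w4=0 clk=1 w2=0 w1=0 w6=1 w3=0 w5=1
t2.Δ2 w0=1 w4=0 clk=1 w2=0 w1=1 w6=1 w3=0 w5=1
t2.Δ3 w0=1 w4=0 clk=1 w2=0 w1=1 w6=1 w3=1 w5=1
t2.Δ4 w0=1 w4=0 clk=1 w2=1 w1=1 w6=1 w3=1 w5=1
t3.Δ0 w0=1 w4=0 clk=1 w2=1 w1=1 w6=1 w3=1 w5=1
t3.Δ1 w0=1 w4=0 clk=0 w2=1 w1=1 w6=1 w3=1 w5=1
t4.Δ0 w0=1 w4=0 clk=0 w2=1 w1=1 w6=1 w3=1 w5=1
t4.Δ1 w0=1 w4=0 clk=1 w2=1 w1=1 w6=1 w3=1 w5=1
t4.Δ2 w0=1 w4=1 clk=1 w2=1 w1=1 w6=1 w3=1 w5=1
t5.Δ0 w0=1 w4=1 clk=1 w2=1 w1=1 w6=1 w3=1 w5=1
t5.Δ1 w0=1 w4=1 clk=0 w2=1 w1=1 w6=1 w3=1 w5=1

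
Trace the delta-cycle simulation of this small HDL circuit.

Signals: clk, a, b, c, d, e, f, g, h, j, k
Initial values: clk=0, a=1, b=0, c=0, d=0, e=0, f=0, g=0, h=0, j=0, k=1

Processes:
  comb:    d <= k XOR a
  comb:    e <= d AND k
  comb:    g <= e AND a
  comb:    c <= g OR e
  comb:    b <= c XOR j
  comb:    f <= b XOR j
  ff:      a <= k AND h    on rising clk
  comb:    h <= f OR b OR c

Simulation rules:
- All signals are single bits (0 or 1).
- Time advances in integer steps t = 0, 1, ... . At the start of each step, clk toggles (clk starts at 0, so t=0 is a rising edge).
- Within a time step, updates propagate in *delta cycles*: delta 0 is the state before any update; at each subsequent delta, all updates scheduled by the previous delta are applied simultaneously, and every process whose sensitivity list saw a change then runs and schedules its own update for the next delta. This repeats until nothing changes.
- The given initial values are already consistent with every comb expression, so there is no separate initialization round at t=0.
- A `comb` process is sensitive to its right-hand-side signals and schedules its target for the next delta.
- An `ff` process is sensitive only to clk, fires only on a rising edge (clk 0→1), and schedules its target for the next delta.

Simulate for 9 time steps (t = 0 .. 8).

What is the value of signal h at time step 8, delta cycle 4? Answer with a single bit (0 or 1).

0

t=0 Δ0: a=1 j=0 h=0 clk=0 d=0 b=0 k=1 f=0 c=0 g=0 e=0
  Δ1: clk:0→1
  Δ2: a:1→0
  Δ3: d:0→1
  Δ4: e:0→1
  Δ5: c:0→1
  Δ6: h:0→1, b:0→1
  Δ7: f:0→1
  (7Δ to stable)
t=1 Δ0: a=0 j=0 h=1 clk=1 d=1 b=1 k=1 f=1 c=1 g=0 e=1
  Δ1: clk:1→0
  (1Δ to stable)
t=2 Δ0: a=0 j=0 h=1 clk=0 d=1 b=1 k=1 f=1 c=1 g=0 e=1
  Δ1: clk:0→1
  Δ2: a:0→1
  Δ3: d:1→0, g:0→1
  Δ4: e:1→0
  Δ5: g:1→0
  Δ6: c:1→0
  Δ7: b:1→0
  Δ8: f:1→0
  Δ9: h:1→0
  (9Δ to stable)
t=3 Δ0: a=1 j=0 h=0 clk=1 d=0 b=0 k=1 f=0 c=0 g=0 e=0
  Δ1: clk:1→0
  (1Δ to stable)
t=4 Δ0: a=1 j=0 h=0 clk=0 d=0 b=0 k=1 f=0 c=0 g=0 e=0
  Δ1: clk:0→1
  Δ2: a:1→0
  Δ3: d:0→1
  Δ4: e:0→1
  Δ5: c:0→1
  Δ6: h:0→1, b:0→1
  Δ7: f:0→1
  (7Δ to stable)
t=5 Δ0: a=0 j=0 h=1 clk=1 d=1 b=1 k=1 f=1 c=1 g=0 e=1
  Δ1: clk:1→0
  (1Δ to stable)
t=6 Δ0: a=0 j=0 h=1 clk=0 d=1 b=1 k=1 f=1 c=1 g=0 e=1
  Δ1: clk:0→1
  Δ2: a:0→1
  Δ3: d:1→0, g:0→1
  Δ4: e:1→0
  Δ5: g:1→0
  Δ6: c:1→0
  Δ7: b:1→0
  Δ8: f:1→0
  Δ9: h:1→0
  (9Δ to stable)
t=7 Δ0: a=1 j=0 h=0 clk=1 d=0 b=0 k=1 f=0 c=0 g=0 e=0
  Δ1: clk:1→0
  (1Δ to stable)
t=8 Δ0: a=1 j=0 h=0 clk=0 d=0 b=0 k=1 f=0 c=0 g=0 e=0
  Δ1: clk:0→1
  Δ2: a:1→0
  Δ3: d:0→1
  Δ4: e:0→1
  Δ5: c:0→1
  Δ6: h:0→1, b:0→1
  Δ7: f:0→1
  (7Δ to stable)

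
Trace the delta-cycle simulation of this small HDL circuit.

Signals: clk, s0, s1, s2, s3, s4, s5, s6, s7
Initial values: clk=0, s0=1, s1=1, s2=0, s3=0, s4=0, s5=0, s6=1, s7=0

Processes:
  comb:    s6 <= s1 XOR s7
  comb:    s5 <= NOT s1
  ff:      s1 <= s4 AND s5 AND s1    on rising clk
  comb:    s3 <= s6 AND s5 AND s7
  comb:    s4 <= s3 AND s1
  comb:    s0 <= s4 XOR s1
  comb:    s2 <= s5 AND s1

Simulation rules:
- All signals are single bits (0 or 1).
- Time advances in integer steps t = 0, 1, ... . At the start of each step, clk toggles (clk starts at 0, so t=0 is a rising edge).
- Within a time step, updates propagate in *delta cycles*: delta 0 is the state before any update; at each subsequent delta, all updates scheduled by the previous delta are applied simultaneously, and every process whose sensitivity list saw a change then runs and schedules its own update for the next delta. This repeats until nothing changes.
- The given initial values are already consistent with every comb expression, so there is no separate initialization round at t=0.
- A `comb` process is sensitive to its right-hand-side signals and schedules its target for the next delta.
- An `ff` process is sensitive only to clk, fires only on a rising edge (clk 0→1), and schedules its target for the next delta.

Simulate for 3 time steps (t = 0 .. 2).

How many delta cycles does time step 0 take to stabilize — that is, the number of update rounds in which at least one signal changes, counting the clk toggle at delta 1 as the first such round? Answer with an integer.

[bits: s6,s1,s2,s3,clk,s4,s7,s0,s5]
t=0: Δ0=110000010 Δ1=110010010 Δ2=100010010 Δ3=000010001 | 3Δ
t=1: Δ0=000010001 Δ1=000000001 | 1Δ
t=2: Δ0=000000001 Δ1=000010001 | 1Δ

3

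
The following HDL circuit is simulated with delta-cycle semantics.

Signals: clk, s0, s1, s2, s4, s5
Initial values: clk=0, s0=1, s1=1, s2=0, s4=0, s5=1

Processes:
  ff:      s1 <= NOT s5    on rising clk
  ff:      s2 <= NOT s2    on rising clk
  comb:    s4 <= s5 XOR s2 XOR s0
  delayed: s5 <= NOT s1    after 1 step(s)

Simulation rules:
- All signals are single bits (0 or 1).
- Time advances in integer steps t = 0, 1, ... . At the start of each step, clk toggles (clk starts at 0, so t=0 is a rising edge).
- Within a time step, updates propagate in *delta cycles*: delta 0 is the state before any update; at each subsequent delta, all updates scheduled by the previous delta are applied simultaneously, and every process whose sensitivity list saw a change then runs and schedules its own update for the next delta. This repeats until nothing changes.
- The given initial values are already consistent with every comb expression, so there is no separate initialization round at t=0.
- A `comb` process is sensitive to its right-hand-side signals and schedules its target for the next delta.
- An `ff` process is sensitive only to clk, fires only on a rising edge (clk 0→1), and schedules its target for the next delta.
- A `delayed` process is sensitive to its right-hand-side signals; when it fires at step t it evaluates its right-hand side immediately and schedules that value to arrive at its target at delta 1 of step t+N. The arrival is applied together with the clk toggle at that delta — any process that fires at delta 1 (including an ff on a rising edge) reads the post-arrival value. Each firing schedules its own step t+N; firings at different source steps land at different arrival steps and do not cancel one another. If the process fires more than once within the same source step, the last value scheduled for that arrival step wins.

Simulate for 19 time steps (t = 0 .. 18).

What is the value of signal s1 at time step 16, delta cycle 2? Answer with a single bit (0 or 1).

t0.Δ0 clk=0 s2=0 s4=0 s1=1 s5=1 s0=1
t0.Δ1 clk=1 s2=0 s4=0 s1=1 s5=1 s0=1
t0.Δ2 clk=1 s2=1 s4=0 s1=0 s5=1 s0=1
t0.Δ3 clk=1 s2=1 s4=1 s1=0 s5=1 s0=1
t1.Δ0 clk=1 s2=1 s4=1 s1=0 s5=1 s0=1
t1.Δ1 clk=0 s2=1 s4=1 s1=0 s5=1 s0=1
t2.Δ0 clk=0 s2=1 s4=1 s1=0 s5=1 s0=1
t2.Δ1 clk=1 s2=1 s4=1 s1=0 s5=1 s0=1
t2.Δ2 clk=1 s2=0 s4=1 s1=0 s5=1 s0=1
t2.Δ3 clk=1 s2=0 s4=0 s1=0 s5=1 s0=1
t3.Δ0 clk=1 s2=0 s4=0 s1=0 s5=1 s0=1
t3.Δ1 clk=0 s2=0 s4=0 s1=0 s5=1 s0=1
t4.Δ0 clk=0 s2=0 s4=0 s1=0 s5=1 s0=1
t4.Δ1 clk=1 s2=0 s4=0 s1=0 s5=1 s0=1
t4.Δ2 clk=1 s2=1 s4=0 s1=0 s5=1 s0=1
t4.Δ3 clk=1 s2=1 s4=1 s1=0 s5=1 s0=1
t5.Δ0 clk=1 s2=1 s4=1 s1=0 s5=1 s0=1
t5.Δ1 clk=0 s2=1 s4=1 s1=0 s5=1 s0=1
t6.Δ0 clk=0 s2=1 s4=1 s1=0 s5=1 s0=1
t6.Δ1 clk=1 s2=1 s4=1 s1=0 s5=1 s0=1
t6.Δ2 clk=1 s2=0 s4=1 s1=0 s5=1 s0=1
t6.Δ3 clk=1 s2=0 s4=0 s1=0 s5=1 s0=1
t7.Δ0 clk=1 s2=0 s4=0 s1=0 s5=1 s0=1
t7.Δ1 clk=0 s2=0 s4=0 s1=0 s5=1 s0=1
t8.Δ0 clk=0 s2=0 s4=0 s1=0 s5=1 s0=1
t8.Δ1 clk=1 s2=0 s4=0 s1=0 s5=1 s0=1
t8.Δ2 clk=1 s2=1 s4=0 s1=0 s5=1 s0=1
t8.Δ3 clk=1 s2=1 s4=1 s1=0 s5=1 s0=1
t9.Δ0 clk=1 s2=1 s4=1 s1=0 s5=1 s0=1
t9.Δ1 clk=0 s2=1 s4=1 s1=0 s5=1 s0=1
t10.Δ0 clk=0 s2=1 s4=1 s1=0 s5=1 s0=1
t10.Δ1 clk=1 s2=1 s4=1 s1=0 s5=1 s0=1
t10.Δ2 clk=1 s2=0 s4=1 s1=0 s5=1 s0=1
t10.Δ3 clk=1 s2=0 s4=0 s1=0 s5=1 s0=1
t11.Δ0 clk=1 s2=0 s4=0 s1=0 s5=1 s0=1
t11.Δ1 clk=0 s2=0 s4=0 s1=0 s5=1 s0=1
t12.Δ0 clk=0 s2=0 s4=0 s1=0 s5=1 s0=1
t12.Δ1 clk=1 s2=0 s4=0 s1=0 s5=1 s0=1
t12.Δ2 clk=1 s2=1 s4=0 s1=0 s5=1 s0=1
t12.Δ3 clk=1 s2=1 s4=1 s1=0 s5=1 s0=1
t13.Δ0 clk=1 s2=1 s4=1 s1=0 s5=1 s0=1
t13.Δ1 clk=0 s2=1 s4=1 s1=0 s5=1 s0=1
t14.Δ0 clk=0 s2=1 s4=1 s1=0 s5=1 s0=1
t14.Δ1 clk=1 s2=1 s4=1 s1=0 s5=1 s0=1
t14.Δ2 clk=1 s2=0 s4=1 s1=0 s5=1 s0=1
t14.Δ3 clk=1 s2=0 s4=0 s1=0 s5=1 s0=1
t15.Δ0 clk=1 s2=0 s4=0 s1=0 s5=1 s0=1
t15.Δ1 clk=0 s2=0 s4=0 s1=0 s5=1 s0=1
t16.Δ0 clk=0 s2=0 s4=0 s1=0 s5=1 s0=1
t16.Δ1 clk=1 s2=0 s4=0 s1=0 s5=1 s0=1
t16.Δ2 clk=1 s2=1 s4=0 s1=0 s5=1 s0=1
t16.Δ3 clk=1 s2=1 s4=1 s1=0 s5=1 s0=1
t17.Δ0 clk=1 s2=1 s4=1 s1=0 s5=1 s0=1
t17.Δ1 clk=0 s2=1 s4=1 s1=0 s5=1 s0=1
t18.Δ0 clk=0 s2=1 s4=1 s1=0 s5=1 s0=1
t18.Δ1 clk=1 s2=1 s4=1 s1=0 s5=1 s0=1
t18.Δ2 clk=1 s2=0 s4=1 s1=0 s5=1 s0=1
t18.Δ3 clk=1 s2=0 s4=0 s1=0 s5=1 s0=1

0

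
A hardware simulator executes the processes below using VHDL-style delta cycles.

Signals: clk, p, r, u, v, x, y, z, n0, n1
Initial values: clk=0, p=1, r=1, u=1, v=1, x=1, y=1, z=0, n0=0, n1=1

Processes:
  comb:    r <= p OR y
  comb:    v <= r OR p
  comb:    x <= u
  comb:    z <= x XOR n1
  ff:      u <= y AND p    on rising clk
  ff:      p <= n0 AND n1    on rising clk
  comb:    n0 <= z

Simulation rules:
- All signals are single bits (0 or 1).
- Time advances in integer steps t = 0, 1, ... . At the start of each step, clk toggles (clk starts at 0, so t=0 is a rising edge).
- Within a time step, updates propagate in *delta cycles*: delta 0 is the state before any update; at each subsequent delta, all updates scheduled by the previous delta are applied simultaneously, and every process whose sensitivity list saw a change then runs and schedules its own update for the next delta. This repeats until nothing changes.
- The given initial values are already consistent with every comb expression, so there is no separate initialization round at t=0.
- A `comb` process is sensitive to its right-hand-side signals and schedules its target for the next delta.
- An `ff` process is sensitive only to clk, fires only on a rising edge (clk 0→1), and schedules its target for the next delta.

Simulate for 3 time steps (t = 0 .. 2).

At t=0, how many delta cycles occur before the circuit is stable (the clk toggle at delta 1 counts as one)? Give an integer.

[bits: r,n1,clk,u,n0,y,v,p,z,x]
t=0: Δ0=1101011101 Δ1=1111011101 Δ2=1111011001 | 2Δ
t=1: Δ0=1111011001 Δ1=1101011001 | 1Δ
t=2: Δ0=1101011001 Δ1=1111011001 Δ2=1110011001 Δ3=1110011000 Δ4=1110011010 Δ5=1110111010 | 5Δ

2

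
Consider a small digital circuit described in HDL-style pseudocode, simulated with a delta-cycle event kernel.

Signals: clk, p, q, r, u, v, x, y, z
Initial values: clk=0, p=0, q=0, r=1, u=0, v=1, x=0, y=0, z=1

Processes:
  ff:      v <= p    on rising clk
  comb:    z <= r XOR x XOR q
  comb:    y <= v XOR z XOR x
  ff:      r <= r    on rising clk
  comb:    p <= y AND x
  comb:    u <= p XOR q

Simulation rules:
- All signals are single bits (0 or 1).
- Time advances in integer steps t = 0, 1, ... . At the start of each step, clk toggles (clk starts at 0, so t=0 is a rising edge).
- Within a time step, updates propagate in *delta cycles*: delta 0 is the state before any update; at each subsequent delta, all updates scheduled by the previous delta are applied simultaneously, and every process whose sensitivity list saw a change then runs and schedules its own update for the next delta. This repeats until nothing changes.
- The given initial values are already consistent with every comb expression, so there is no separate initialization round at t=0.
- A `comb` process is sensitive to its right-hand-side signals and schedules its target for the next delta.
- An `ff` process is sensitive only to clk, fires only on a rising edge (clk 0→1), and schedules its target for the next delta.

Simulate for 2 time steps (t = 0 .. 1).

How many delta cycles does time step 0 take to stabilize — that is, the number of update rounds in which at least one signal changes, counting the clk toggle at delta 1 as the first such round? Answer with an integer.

3

[bits: y,v,p,clk,x,q,z,r,u]
t=0: Δ0=010000110 Δ1=010100110 Δ2=000100110 Δ3=100100110 | 3Δ
t=1: Δ0=100100110 Δ1=100000110 | 1Δ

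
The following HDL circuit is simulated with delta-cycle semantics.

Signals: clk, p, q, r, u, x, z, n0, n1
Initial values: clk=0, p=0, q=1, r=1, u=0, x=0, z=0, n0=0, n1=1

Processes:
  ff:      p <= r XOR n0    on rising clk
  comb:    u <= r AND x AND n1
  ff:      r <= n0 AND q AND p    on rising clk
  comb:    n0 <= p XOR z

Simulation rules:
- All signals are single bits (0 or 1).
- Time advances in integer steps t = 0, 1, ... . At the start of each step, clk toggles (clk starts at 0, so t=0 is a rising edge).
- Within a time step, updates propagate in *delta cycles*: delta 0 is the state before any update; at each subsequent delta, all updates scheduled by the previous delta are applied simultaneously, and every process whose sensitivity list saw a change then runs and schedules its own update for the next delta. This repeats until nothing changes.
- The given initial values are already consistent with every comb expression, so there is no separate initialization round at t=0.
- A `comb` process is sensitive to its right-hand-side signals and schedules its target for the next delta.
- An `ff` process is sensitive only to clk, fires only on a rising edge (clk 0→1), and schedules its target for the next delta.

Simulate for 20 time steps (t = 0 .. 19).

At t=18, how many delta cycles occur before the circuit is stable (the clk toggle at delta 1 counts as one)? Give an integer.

3

[bits: q,n0,x,p,z,clk,n1,u,r]
t=0: Δ0=100000101 Δ1=100001101 Δ2=100101100 Δ3=110101100 | 3Δ
t=1: Δ0=110101100 Δ1=110100100 | 1Δ
t=2: Δ0=110100100 Δ1=110101100 Δ2=110101101 | 2Δ
t=3: Δ0=110101101 Δ1=110100101 | 1Δ
t=4: Δ0=110100101 Δ1=110101101 Δ2=110001101 Δ3=100001101 | 3Δ
t=5: Δ0=100001101 Δ1=100000101 | 1Δ
t=6: Δ0=100000101 Δ1=100001101 Δ2=100101100 Δ3=110101100 | 3Δ
t=7: Δ0=110101100 Δ1=110100100 | 1Δ
t=8: Δ0=110100100 Δ1=110101100 Δ2=110101101 | 2Δ
t=9: Δ0=110101101 Δ1=110100101 | 1Δ
t=10: Δ0=110100101 Δ1=110101101 Δ2=110001101 Δ3=100001101 | 3Δ
t=11: Δ0=100001101 Δ1=100000101 | 1Δ
t=12: Δ0=100000101 Δ1=100001101 Δ2=100101100 Δ3=110101100 | 3Δ
t=13: Δ0=110101100 Δ1=110100100 | 1Δ
t=14: Δ0=110100100 Δ1=110101100 Δ2=110101101 | 2Δ
t=15: Δ0=110101101 Δ1=110100101 | 1Δ
t=16: Δ0=110100101 Δ1=110101101 Δ2=110001101 Δ3=100001101 | 3Δ
t=17: Δ0=100001101 Δ1=100000101 | 1Δ
t=18: Δ0=100000101 Δ1=100001101 Δ2=100101100 Δ3=110101100 | 3Δ
t=19: Δ0=110101100 Δ1=110100100 | 1Δ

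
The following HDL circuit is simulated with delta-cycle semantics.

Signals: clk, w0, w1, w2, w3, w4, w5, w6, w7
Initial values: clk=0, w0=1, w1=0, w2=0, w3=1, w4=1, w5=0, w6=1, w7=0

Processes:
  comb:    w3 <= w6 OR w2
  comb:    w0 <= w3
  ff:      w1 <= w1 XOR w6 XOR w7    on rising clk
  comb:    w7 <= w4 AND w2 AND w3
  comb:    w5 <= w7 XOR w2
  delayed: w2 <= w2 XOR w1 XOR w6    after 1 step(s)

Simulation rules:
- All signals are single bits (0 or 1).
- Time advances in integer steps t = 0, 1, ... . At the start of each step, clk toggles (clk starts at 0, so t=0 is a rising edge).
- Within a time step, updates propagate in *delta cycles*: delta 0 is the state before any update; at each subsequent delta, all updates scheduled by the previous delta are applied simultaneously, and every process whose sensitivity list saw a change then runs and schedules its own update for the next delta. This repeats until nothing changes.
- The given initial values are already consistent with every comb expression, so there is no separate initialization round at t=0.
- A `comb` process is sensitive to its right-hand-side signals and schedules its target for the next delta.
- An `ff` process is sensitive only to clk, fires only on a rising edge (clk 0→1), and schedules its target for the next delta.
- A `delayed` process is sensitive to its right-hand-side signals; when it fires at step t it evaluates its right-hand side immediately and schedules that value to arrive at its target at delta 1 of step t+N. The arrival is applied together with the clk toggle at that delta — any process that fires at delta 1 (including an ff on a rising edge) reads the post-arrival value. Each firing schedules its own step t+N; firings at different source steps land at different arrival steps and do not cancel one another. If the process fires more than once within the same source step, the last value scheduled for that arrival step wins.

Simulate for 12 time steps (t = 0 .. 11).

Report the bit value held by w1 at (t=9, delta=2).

0

t=0 Δ0: w4=1 w5=0 w7=0 w6=1 w2=0 clk=0 w1=0 w3=1 w0=1
  Δ1: clk:0→1
  Δ2: w1:0→1
  (2Δ to stable)
t=1 Δ0: w4=1 w5=0 w7=0 w6=1 w2=0 clk=1 w1=1 w3=1 w0=1
  Δ1: clk:1→0
  (1Δ to stable)
t=2 Δ0: w4=1 w5=0 w7=0 w6=1 w2=0 clk=0 w1=1 w3=1 w0=1
  Δ1: clk:0→1
  Δ2: w1:1→0
  (2Δ to stable)
t=3 Δ0: w4=1 w5=0 w7=0 w6=1 w2=0 clk=1 w1=0 w3=1 w0=1
  Δ1: w2:0→1, clk:1→0
  Δ2: w5:0→1, w7:0→1
  Δ3: w5:1→0
  (3Δ to stable)
t=4 Δ0: w4=1 w5=0 w7=1 w6=1 w2=1 clk=0 w1=0 w3=1 w0=1
  Δ1: w2:1→0, clk:0→1
  Δ2: w5:0→1, w7:1→0
  Δ3: w5:1→0
  (3Δ to stable)
t=5 Δ0: w4=1 w5=0 w7=0 w6=1 w2=0 clk=1 w1=0 w3=1 w0=1
  Δ1: w2:0→1, clk:1→0
  Δ2: w5:0→1, w7:0→1
  Δ3: w5:1→0
  (3Δ to stable)
t=6 Δ0: w4=1 w5=0 w7=1 w6=1 w2=1 clk=0 w1=0 w3=1 w0=1
  Δ1: w2:1→0, clk:0→1
  Δ2: w5:0→1, w7:1→0
  Δ3: w5:1→0
  (3Δ to stable)
t=7 Δ0: w4=1 w5=0 w7=0 w6=1 w2=0 clk=1 w1=0 w3=1 w0=1
  Δ1: w2:0→1, clk:1→0
  Δ2: w5:0→1, w7:0→1
  Δ3: w5:1→0
  (3Δ to stable)
t=8 Δ0: w4=1 w5=0 w7=1 w6=1 w2=1 clk=0 w1=0 w3=1 w0=1
  Δ1: w2:1→0, clk:0→1
  Δ2: w5:0→1, w7:1→0
  Δ3: w5:1→0
  (3Δ to stable)
t=9 Δ0: w4=1 w5=0 w7=0 w6=1 w2=0 clk=1 w1=0 w3=1 w0=1
  Δ1: w2:0→1, clk:1→0
  Δ2: w5:0→1, w7:0→1
  Δ3: w5:1→0
  (3Δ to stable)
t=10 Δ0: w4=1 w5=0 w7=1 w6=1 w2=1 clk=0 w1=0 w3=1 w0=1
  Δ1: w2:1→0, clk:0→1
  Δ2: w5:0→1, w7:1→0
  Δ3: w5:1→0
  (3Δ to stable)
t=11 Δ0: w4=1 w5=0 w7=0 w6=1 w2=0 clk=1 w1=0 w3=1 w0=1
  Δ1: w2:0→1, clk:1→0
  Δ2: w5:0→1, w7:0→1
  Δ3: w5:1→0
  (3Δ to stable)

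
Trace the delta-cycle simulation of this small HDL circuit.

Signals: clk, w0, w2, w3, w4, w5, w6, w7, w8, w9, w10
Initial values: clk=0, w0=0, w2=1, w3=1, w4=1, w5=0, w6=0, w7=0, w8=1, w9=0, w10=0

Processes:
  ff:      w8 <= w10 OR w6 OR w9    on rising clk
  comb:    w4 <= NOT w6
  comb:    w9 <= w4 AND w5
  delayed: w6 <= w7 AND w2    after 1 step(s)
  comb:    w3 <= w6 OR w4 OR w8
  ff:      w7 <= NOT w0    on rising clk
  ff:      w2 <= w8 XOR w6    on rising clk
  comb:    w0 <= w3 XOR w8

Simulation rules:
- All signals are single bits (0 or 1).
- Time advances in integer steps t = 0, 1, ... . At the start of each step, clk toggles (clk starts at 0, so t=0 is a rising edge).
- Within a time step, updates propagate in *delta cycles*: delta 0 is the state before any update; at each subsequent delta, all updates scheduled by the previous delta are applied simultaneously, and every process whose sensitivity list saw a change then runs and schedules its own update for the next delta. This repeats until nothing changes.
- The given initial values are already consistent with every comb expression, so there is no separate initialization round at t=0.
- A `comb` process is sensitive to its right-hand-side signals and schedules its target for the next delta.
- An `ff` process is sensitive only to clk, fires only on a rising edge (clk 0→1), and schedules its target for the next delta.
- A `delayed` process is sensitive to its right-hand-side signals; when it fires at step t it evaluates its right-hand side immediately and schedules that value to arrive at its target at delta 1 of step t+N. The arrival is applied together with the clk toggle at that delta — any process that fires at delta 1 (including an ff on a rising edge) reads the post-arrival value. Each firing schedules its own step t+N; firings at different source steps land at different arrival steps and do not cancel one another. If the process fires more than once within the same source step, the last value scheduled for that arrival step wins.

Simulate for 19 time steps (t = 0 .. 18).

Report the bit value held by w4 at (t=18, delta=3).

t0.Δ0 w8=1 w2=1 w4=1 w3=1 clk=0 w6=0 w9=0 w7=0 w0=0 w10=0 w5=0
t0.Δ1 w8=1 w2=1 w4=1 w3=1 clk=1 w6=0 w9=0 w7=0 w0=0 w10=0 w5=0
t0.Δ2 w8=0 w2=1 w4=1 w3=1 clk=1 w6=0 w9=0 w7=1 w0=0 w10=0 w5=0
t0.Δ3 w8=0 w2=1 w4=1 w3=1 clk=1 w6=0 w9=0 w7=1 w0=1 w10=0 w5=0
t1.Δ0 w8=0 w2=1 w4=1 w3=1 clk=1 w6=0 w9=0 w7=1 w0=1 w10=0 w5=0
t1.Δ1 w8=0 w2=1 w4=1 w3=1 clk=0 w6=1 w9=0 w7=1 w0=1 w10=0 w5=0
t1.Δ2 w8=0 w2=1 w4=0 w3=1 clk=0 w6=1 w9=0 w7=1 w0=1 w10=0 w5=0
t2.Δ0 w8=0 w2=1 w4=0 w3=1 clk=0 w6=1 w9=0 w7=1 w0=1 w10=0 w5=0
t2.Δ1 w8=0 w2=1 w4=0 w3=1 clk=1 w6=1 w9=0 w7=1 w0=1 w10=0 w5=0
t2.Δ2 w8=1 w2=1 w4=0 w3=1 clk=1 w6=1 w9=0 w7=0 w0=1 w10=0 w5=0
t2.Δ3 w8=1 w2=1 w4=0 w3=1 clk=1 w6=1 w9=0 w7=0 w0=0 w10=0 w5=0
t3.Δ0 w8=1 w2=1 w4=0 w3=1 clk=1 w6=1 w9=0 w7=0 w0=0 w10=0 w5=0
t3.Δ1 w8=1 w2=1 w4=0 w3=1 clk=0 w6=0 w9=0 w7=0 w0=0 w10=0 w5=0
t3.Δ2 w8=1 w2=1 w4=1 w3=1 clk=0 w6=0 w9=0 w7=0 w0=0 w10=0 w5=0
t4.Δ0 w8=1 w2=1 w4=1 w3=1 clk=0 w6=0 w9=0 w7=0 w0=0 w10=0 w5=0
t4.Δ1 w8=1 w2=1 w4=1 w3=1 clk=1 w6=0 w9=0 w7=0 w0=0 w10=0 w5=0
t4.Δ2 w8=0 w2=1 w4=1 w3=1 clk=1 w6=0 w9=0 w7=1 w0=0 w10=0 w5=0
t4.Δ3 w8=0 w2=1 w4=1 w3=1 clk=1 w6=0 w9=0 w7=1 w0=1 w10=0 w5=0
t5.Δ0 w8=0 w2=1 w4=1 w3=1 clk=1 w6=0 w9=0 w7=1 w0=1 w10=0 w5=0
t5.Δ1 w8=0 w2=1 w4=1 w3=1 clk=0 w6=1 w9=0 w7=1 w0=1 w10=0 w5=0
t5.Δ2 w8=0 w2=1 w4=0 w3=1 clk=0 w6=1 w9=0 w7=1 w0=1 w10=0 w5=0
t6.Δ0 w8=0 w2=1 w4=0 w3=1 clk=0 w6=1 w9=0 w7=1 w0=1 w10=0 w5=0
t6.Δ1 w8=0 w2=1 w4=0 w3=1 clk=1 w6=1 w9=0 w7=1 w0=1 w10=0 w5=0
t6.Δ2 w8=1 w2=1 w4=0 w3=1 clk=1 w6=1 w9=0 w7=0 w0=1 w10=0 w5=0
t6.Δ3 w8=1 w2=1 w4=0 w3=1 clk=1 w6=1 w9=0 w7=0 w0=0 w10=0 w5=0
t7.Δ0 w8=1 w2=1 w4=0 w3=1 clk=1 w6=1 w9=0 w7=0 w0=0 w10=0 w5=0
t7.Δ1 w8=1 w2=1 w4=0 w3=1 clk=0 w6=0 w9=0 w7=0 w0=0 w10=0 w5=0
t7.Δ2 w8=1 w2=1 w4=1 w3=1 clk=0 w6=0 w9=0 w7=0 w0=0 w10=0 w5=0
t8.Δ0 w8=1 w2=1 w4=1 w3=1 clk=0 w6=0 w9=0 w7=0 w0=0 w10=0 w5=0
t8.Δ1 w8=1 w2=1 w4=1 w3=1 clk=1 w6=0 w9=0 w7=0 w0=0 w10=0 w5=0
t8.Δ2 w8=0 w2=1 w4=1 w3=1 clk=1 w6=0 w9=0 w7=1 w0=0 w10=0 w5=0
t8.Δ3 w8=0 w2=1 w4=1 w3=1 clk=1 w6=0 w9=0 w7=1 w0=1 w10=0 w5=0
t9.Δ0 w8=0 w2=1 w4=1 w3=1 clk=1 w6=0 w9=0 w7=1 w0=1 w10=0 w5=0
t9.Δ1 w8=0 w2=1 w4=1 w3=1 clk=0 w6=1 w9=0 w7=1 w0=1 w10=0 w5=0
t9.Δ2 w8=0 w2=1 w4=0 w3=1 clk=0 w6=1 w9=0 w7=1 w0=1 w10=0 w5=0
t10.Δ0 w8=0 w2=1 w4=0 w3=1 clk=0 w6=1 w9=0 w7=1 w0=1 w10=0 w5=0
t10.Δ1 w8=0 w2=1 w4=0 w3=1 clk=1 w6=1 w9=0 w7=1 w0=1 w10=0 w5=0
t10.Δ2 w8=1 w2=1 w4=0 w3=1 clk=1 w6=1 w9=0 w7=0 w0=1 w10=0 w5=0
t10.Δ3 w8=1 w2=1 w4=0 w3=1 clk=1 w6=1 w9=0 w7=0 w0=0 w10=0 w5=0
t11.Δ0 w8=1 w2=1 w4=0 w3=1 clk=1 w6=1 w9=0 w7=0 w0=0 w10=0 w5=0
t11.Δ1 w8=1 w2=1 w4=0 w3=1 clk=0 w6=0 w9=0 w7=0 w0=0 w10=0 w5=0
t11.Δ2 w8=1 w2=1 w4=1 w3=1 clk=0 w6=0 w9=0 w7=0 w0=0 w10=0 w5=0
t12.Δ0 w8=1 w2=1 w4=1 w3=1 clk=0 w6=0 w9=0 w7=0 w0=0 w10=0 w5=0
t12.Δ1 w8=1 w2=1 w4=1 w3=1 clk=1 w6=0 w9=0 w7=0 w0=0 w10=0 w5=0
t12.Δ2 w8=0 w2=1 w4=1 w3=1 clk=1 w6=0 w9=0 w7=1 w0=0 w10=0 w5=0
t12.Δ3 w8=0 w2=1 w4=1 w3=1 clk=1 w6=0 w9=0 w7=1 w0=1 w10=0 w5=0
t13.Δ0 w8=0 w2=1 w4=1 w3=1 clk=1 w6=0 w9=0 w7=1 w0=1 w10=0 w5=0
t13.Δ1 w8=0 w2=1 w4=1 w3=1 clk=0 w6=1 w9=0 w7=1 w0=1 w10=0 w5=0
t13.Δ2 w8=0 w2=1 w4=0 w3=1 clk=0 w6=1 w9=0 w7=1 w0=1 w10=0 w5=0
t14.Δ0 w8=0 w2=1 w4=0 w3=1 clk=0 w6=1 w9=0 w7=1 w0=1 w10=0 w5=0
t14.Δ1 w8=0 w2=1 w4=0 w3=1 clk=1 w6=1 w9=0 w7=1 w0=1 w10=0 w5=0
t14.Δ2 w8=1 w2=1 w4=0 w3=1 clk=1 w6=1 w9=0 w7=0 w0=1 w10=0 w5=0
t14.Δ3 w8=1 w2=1 w4=0 w3=1 clk=1 w6=1 w9=0 w7=0 w0=0 w10=0 w5=0
t15.Δ0 w8=1 w2=1 w4=0 w3=1 clk=1 w6=1 w9=0 w7=0 w0=0 w10=0 w5=0
t15.Δ1 w8=1 w2=1 w4=0 w3=1 clk=0 w6=0 w9=0 w7=0 w0=0 w10=0 w5=0
t15.Δ2 w8=1 w2=1 w4=1 w3=1 clk=0 w6=0 w9=0 w7=0 w0=0 w10=0 w5=0
t16.Δ0 w8=1 w2=1 w4=1 w3=1 clk=0 w6=0 w9=0 w7=0 w0=0 w10=0 w5=0
t16.Δ1 w8=1 w2=1 w4=1 w3=1 clk=1 w6=0 w9=0 w7=0 w0=0 w10=0 w5=0
t16.Δ2 w8=0 w2=1 w4=1 w3=1 clk=1 w6=0 w9=0 w7=1 w0=0 w10=0 w5=0
t16.Δ3 w8=0 w2=1 w4=1 w3=1 clk=1 w6=0 w9=0 w7=1 w0=1 w10=0 w5=0
t17.Δ0 w8=0 w2=1 w4=1 w3=1 clk=1 w6=0 w9=0 w7=1 w0=1 w10=0 w5=0
t17.Δ1 w8=0 w2=1 w4=1 w3=1 clk=0 w6=1 w9=0 w7=1 w0=1 w10=0 w5=0
t17.Δ2 w8=0 w2=1 w4=0 w3=1 clk=0 w6=1 w9=0 w7=1 w0=1 w10=0 w5=0
t18.Δ0 w8=0 w2=1 w4=0 w3=1 clk=0 w6=1 w9=0 w7=1 w0=1 w10=0 w5=0
t18.Δ1 w8=0 w2=1 w4=0 w3=1 clk=1 w6=1 w9=0 w7=1 w0=1 w10=0 w5=0
t18.Δ2 w8=1 w2=1 w4=0 w3=1 clk=1 w6=1 w9=0 w7=0 w0=1 w10=0 w5=0
t18.Δ3 w8=1 w2=1 w4=0 w3=1 clk=1 w6=1 w9=0 w7=0 w0=0 w10=0 w5=0

0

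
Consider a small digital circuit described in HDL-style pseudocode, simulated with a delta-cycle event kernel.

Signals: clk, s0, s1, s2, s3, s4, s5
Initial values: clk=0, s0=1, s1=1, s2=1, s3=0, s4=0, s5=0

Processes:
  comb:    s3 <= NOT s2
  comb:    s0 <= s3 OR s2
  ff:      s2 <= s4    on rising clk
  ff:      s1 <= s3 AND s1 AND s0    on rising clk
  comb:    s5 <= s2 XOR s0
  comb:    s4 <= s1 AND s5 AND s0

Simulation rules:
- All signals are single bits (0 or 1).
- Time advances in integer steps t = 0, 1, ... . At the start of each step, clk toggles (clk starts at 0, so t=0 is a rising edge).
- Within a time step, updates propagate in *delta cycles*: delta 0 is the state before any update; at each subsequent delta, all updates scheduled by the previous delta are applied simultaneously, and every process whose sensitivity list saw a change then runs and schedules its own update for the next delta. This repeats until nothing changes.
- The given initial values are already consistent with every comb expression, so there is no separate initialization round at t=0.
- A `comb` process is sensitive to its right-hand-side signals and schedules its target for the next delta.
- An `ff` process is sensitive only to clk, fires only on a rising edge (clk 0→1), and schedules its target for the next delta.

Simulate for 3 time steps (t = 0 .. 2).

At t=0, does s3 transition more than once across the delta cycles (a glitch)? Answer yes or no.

t=0 Δ0: s4=0 s2=1 clk=0 s1=1 s0=1 s3=0 s5=0
  Δ1: clk:0→1
  Δ2: s2:1→0, s1:1→0
  Δ3: s0:1→0, s3:0→1, s5:0→1
  Δ4: s0:0→1, s5:1→0
  Δ5: s5:0→1
  (5Δ to stable)
t=1 Δ0: s4=0 s2=0 clk=1 s1=0 s0=1 s3=1 s5=1
  Δ1: clk:1→0
  (1Δ to stable)
t=2 Δ0: s4=0 s2=0 clk=0 s1=0 s0=1 s3=1 s5=1
  Δ1: clk:0→1
  (1Δ to stable)

no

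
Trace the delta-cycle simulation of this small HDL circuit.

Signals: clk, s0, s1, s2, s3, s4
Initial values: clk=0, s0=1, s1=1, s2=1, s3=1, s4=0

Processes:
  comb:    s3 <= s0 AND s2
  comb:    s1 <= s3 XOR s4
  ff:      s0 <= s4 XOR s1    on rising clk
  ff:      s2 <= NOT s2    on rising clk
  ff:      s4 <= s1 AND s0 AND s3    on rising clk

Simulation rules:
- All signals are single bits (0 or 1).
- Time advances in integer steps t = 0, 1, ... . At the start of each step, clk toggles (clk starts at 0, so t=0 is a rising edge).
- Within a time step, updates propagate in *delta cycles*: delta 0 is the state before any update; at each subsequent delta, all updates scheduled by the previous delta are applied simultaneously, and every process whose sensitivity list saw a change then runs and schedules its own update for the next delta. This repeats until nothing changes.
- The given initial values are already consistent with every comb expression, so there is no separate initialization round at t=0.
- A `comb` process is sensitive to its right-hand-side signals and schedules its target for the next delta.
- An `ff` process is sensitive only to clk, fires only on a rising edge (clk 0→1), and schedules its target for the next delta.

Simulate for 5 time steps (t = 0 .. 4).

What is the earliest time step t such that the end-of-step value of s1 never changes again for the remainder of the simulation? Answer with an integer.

[bits: s1,s0,clk,s4,s3,s2]
t=0: Δ0=110011 Δ1=111011 Δ2=111110 Δ3=011100 Δ4=111100 | 4Δ
t=1: Δ0=111100 Δ1=110100 | 1Δ
t=2: Δ0=110100 Δ1=111100 Δ2=101001 Δ3=001001 | 3Δ
t=3: Δ0=001001 Δ1=000001 | 1Δ
t=4: Δ0=000001 Δ1=001001 Δ2=001000 | 2Δ

2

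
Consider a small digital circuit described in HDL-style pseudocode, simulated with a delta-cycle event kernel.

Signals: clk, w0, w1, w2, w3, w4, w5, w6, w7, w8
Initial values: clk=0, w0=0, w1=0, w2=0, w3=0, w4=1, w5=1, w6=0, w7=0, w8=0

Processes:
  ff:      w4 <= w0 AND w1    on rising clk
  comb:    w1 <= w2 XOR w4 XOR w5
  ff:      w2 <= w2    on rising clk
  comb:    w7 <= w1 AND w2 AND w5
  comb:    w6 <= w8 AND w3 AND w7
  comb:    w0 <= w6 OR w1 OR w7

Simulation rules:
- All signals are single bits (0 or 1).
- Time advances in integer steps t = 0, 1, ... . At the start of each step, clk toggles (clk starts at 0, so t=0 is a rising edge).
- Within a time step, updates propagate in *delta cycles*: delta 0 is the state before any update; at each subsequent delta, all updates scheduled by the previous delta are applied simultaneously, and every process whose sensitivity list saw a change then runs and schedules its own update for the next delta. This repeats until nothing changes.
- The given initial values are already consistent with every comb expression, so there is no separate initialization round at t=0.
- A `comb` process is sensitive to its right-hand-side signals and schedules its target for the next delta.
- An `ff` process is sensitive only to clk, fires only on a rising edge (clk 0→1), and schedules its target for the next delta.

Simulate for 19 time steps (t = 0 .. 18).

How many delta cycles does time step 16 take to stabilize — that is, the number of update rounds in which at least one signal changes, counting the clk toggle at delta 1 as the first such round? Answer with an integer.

t0.Δ0 w7=0 w2=0 w5=1 w3=0 w1=0 w8=0 w4=1 w0=0 w6=0 clk=0
t0.Δ1 w7=0 w2=0 w5=1 w3=0 w1=0 w8=0 w4=1 w0=0 w6=0 clk=1
t0.Δ2 w7=0 w2=0 w5=1 w3=0 w1=0 w8=0 w4=0 w0=0 w6=0 clk=1
t0.Δ3 w7=0 w2=0 w5=1 w3=0 w1=1 w8=0 w4=0 w0=0 w6=0 clk=1
t0.Δ4 w7=0 w2=0 w5=1 w3=0 w1=1 w8=0 w4=0 w0=1 w6=0 clk=1
t1.Δ0 w7=0 w2=0 w5=1 w3=0 w1=1 w8=0 w4=0 w0=1 w6=0 clk=1
t1.Δ1 w7=0 w2=0 w5=1 w3=0 w1=1 w8=0 w4=0 w0=1 w6=0 clk=0
t2.Δ0 w7=0 w2=0 w5=1 w3=0 w1=1 w8=0 w4=0 w0=1 w6=0 clk=0
t2.Δ1 w7=0 w2=0 w5=1 w3=0 w1=1 w8=0 w4=0 w0=1 w6=0 clk=1
t2.Δ2 w7=0 w2=0 w5=1 w3=0 w1=1 w8=0 w4=1 w0=1 w6=0 clk=1
t2.Δ3 w7=0 w2=0 w5=1 w3=0 w1=0 w8=0 w4=1 w0=1 w6=0 clk=1
t2.Δ4 w7=0 w2=0 w5=1 w3=0 w1=0 w8=0 w4=1 w0=0 w6=0 clk=1
t3.Δ0 w7=0 w2=0 w5=1 w3=0 w1=0 w8=0 w4=1 w0=0 w6=0 clk=1
t3.Δ1 w7=0 w2=0 w5=1 w3=0 w1=0 w8=0 w4=1 w0=0 w6=0 clk=0
t4.Δ0 w7=0 w2=0 w5=1 w3=0 w1=0 w8=0 w4=1 w0=0 w6=0 clk=0
t4.Δ1 w7=0 w2=0 w5=1 w3=0 w1=0 w8=0 w4=1 w0=0 w6=0 clk=1
t4.Δ2 w7=0 w2=0 w5=1 w3=0 w1=0 w8=0 w4=0 w0=0 w6=0 clk=1
t4.Δ3 w7=0 w2=0 w5=1 w3=0 w1=1 w8=0 w4=0 w0=0 w6=0 clk=1
t4.Δ4 w7=0 w2=0 w5=1 w3=0 w1=1 w8=0 w4=0 w0=1 w6=0 clk=1
t5.Δ0 w7=0 w2=0 w5=1 w3=0 w1=1 w8=0 w4=0 w0=1 w6=0 clk=1
t5.Δ1 w7=0 w2=0 w5=1 w3=0 w1=1 w8=0 w4=0 w0=1 w6=0 clk=0
t6.Δ0 w7=0 w2=0 w5=1 w3=0 w1=1 w8=0 w4=0 w0=1 w6=0 clk=0
t6.Δ1 w7=0 w2=0 w5=1 w3=0 w1=1 w8=0 w4=0 w0=1 w6=0 clk=1
t6.Δ2 w7=0 w2=0 w5=1 w3=0 w1=1 w8=0 w4=1 w0=1 w6=0 clk=1
t6.Δ3 w7=0 w2=0 w5=1 w3=0 w1=0 w8=0 w4=1 w0=1 w6=0 clk=1
t6.Δ4 w7=0 w2=0 w5=1 w3=0 w1=0 w8=0 w4=1 w0=0 w6=0 clk=1
t7.Δ0 w7=0 w2=0 w5=1 w3=0 w1=0 w8=0 w4=1 w0=0 w6=0 clk=1
t7.Δ1 w7=0 w2=0 w5=1 w3=0 w1=0 w8=0 w4=1 w0=0 w6=0 clk=0
t8.Δ0 w7=0 w2=0 w5=1 w3=0 w1=0 w8=0 w4=1 w0=0 w6=0 clk=0
t8.Δ1 w7=0 w2=0 w5=1 w3=0 w1=0 w8=0 w4=1 w0=0 w6=0 clk=1
t8.Δ2 w7=0 w2=0 w5=1 w3=0 w1=0 w8=0 w4=0 w0=0 w6=0 clk=1
t8.Δ3 w7=0 w2=0 w5=1 w3=0 w1=1 w8=0 w4=0 w0=0 w6=0 clk=1
t8.Δ4 w7=0 w2=0 w5=1 w3=0 w1=1 w8=0 w4=0 w0=1 w6=0 clk=1
t9.Δ0 w7=0 w2=0 w5=1 w3=0 w1=1 w8=0 w4=0 w0=1 w6=0 clk=1
t9.Δ1 w7=0 w2=0 w5=1 w3=0 w1=1 w8=0 w4=0 w0=1 w6=0 clk=0
t10.Δ0 w7=0 w2=0 w5=1 w3=0 w1=1 w8=0 w4=0 w0=1 w6=0 clk=0
t10.Δ1 w7=0 w2=0 w5=1 w3=0 w1=1 w8=0 w4=0 w0=1 w6=0 clk=1
t10.Δ2 w7=0 w2=0 w5=1 w3=0 w1=1 w8=0 w4=1 w0=1 w6=0 clk=1
t10.Δ3 w7=0 w2=0 w5=1 w3=0 w1=0 w8=0 w4=1 w0=1 w6=0 clk=1
t10.Δ4 w7=0 w2=0 w5=1 w3=0 w1=0 w8=0 w4=1 w0=0 w6=0 clk=1
t11.Δ0 w7=0 w2=0 w5=1 w3=0 w1=0 w8=0 w4=1 w0=0 w6=0 clk=1
t11.Δ1 w7=0 w2=0 w5=1 w3=0 w1=0 w8=0 w4=1 w0=0 w6=0 clk=0
t12.Δ0 w7=0 w2=0 w5=1 w3=0 w1=0 w8=0 w4=1 w0=0 w6=0 clk=0
t12.Δ1 w7=0 w2=0 w5=1 w3=0 w1=0 w8=0 w4=1 w0=0 w6=0 clk=1
t12.Δ2 w7=0 w2=0 w5=1 w3=0 w1=0 w8=0 w4=0 w0=0 w6=0 clk=1
t12.Δ3 w7=0 w2=0 w5=1 w3=0 w1=1 w8=0 w4=0 w0=0 w6=0 clk=1
t12.Δ4 w7=0 w2=0 w5=1 w3=0 w1=1 w8=0 w4=0 w0=1 w6=0 clk=1
t13.Δ0 w7=0 w2=0 w5=1 w3=0 w1=1 w8=0 w4=0 w0=1 w6=0 clk=1
t13.Δ1 w7=0 w2=0 w5=1 w3=0 w1=1 w8=0 w4=0 w0=1 w6=0 clk=0
t14.Δ0 w7=0 w2=0 w5=1 w3=0 w1=1 w8=0 w4=0 w0=1 w6=0 clk=0
t14.Δ1 w7=0 w2=0 w5=1 w3=0 w1=1 w8=0 w4=0 w0=1 w6=0 clk=1
t14.Δ2 w7=0 w2=0 w5=1 w3=0 w1=1 w8=0 w4=1 w0=1 w6=0 clk=1
t14.Δ3 w7=0 w2=0 w5=1 w3=0 w1=0 w8=0 w4=1 w0=1 w6=0 clk=1
t14.Δ4 w7=0 w2=0 w5=1 w3=0 w1=0 w8=0 w4=1 w0=0 w6=0 clk=1
t15.Δ0 w7=0 w2=0 w5=1 w3=0 w1=0 w8=0 w4=1 w0=0 w6=0 clk=1
t15.Δ1 w7=0 w2=0 w5=1 w3=0 w1=0 w8=0 w4=1 w0=0 w6=0 clk=0
t16.Δ0 w7=0 w2=0 w5=1 w3=0 w1=0 w8=0 w4=1 w0=0 w6=0 clk=0
t16.Δ1 w7=0 w2=0 w5=1 w3=0 w1=0 w8=0 w4=1 w0=0 w6=0 clk=1
t16.Δ2 w7=0 w2=0 w5=1 w3=0 w1=0 w8=0 w4=0 w0=0 w6=0 clk=1
t16.Δ3 w7=0 w2=0 w5=1 w3=0 w1=1 w8=0 w4=0 w0=0 w6=0 clk=1
t16.Δ4 w7=0 w2=0 w5=1 w3=0 w1=1 w8=0 w4=0 w0=1 w6=0 clk=1
t17.Δ0 w7=0 w2=0 w5=1 w3=0 w1=1 w8=0 w4=0 w0=1 w6=0 clk=1
t17.Δ1 w7=0 w2=0 w5=1 w3=0 w1=1 w8=0 w4=0 w0=1 w6=0 clk=0
t18.Δ0 w7=0 w2=0 w5=1 w3=0 w1=1 w8=0 w4=0 w0=1 w6=0 clk=0
t18.Δ1 w7=0 w2=0 w5=1 w3=0 w1=1 w8=0 w4=0 w0=1 w6=0 clk=1
t18.Δ2 w7=0 w2=0 w5=1 w3=0 w1=1 w8=0 w4=1 w0=1 w6=0 clk=1
t18.Δ3 w7=0 w2=0 w5=1 w3=0 w1=0 w8=0 w4=1 w0=1 w6=0 clk=1
t18.Δ4 w7=0 w2=0 w5=1 w3=0 w1=0 w8=0 w4=1 w0=0 w6=0 clk=1

4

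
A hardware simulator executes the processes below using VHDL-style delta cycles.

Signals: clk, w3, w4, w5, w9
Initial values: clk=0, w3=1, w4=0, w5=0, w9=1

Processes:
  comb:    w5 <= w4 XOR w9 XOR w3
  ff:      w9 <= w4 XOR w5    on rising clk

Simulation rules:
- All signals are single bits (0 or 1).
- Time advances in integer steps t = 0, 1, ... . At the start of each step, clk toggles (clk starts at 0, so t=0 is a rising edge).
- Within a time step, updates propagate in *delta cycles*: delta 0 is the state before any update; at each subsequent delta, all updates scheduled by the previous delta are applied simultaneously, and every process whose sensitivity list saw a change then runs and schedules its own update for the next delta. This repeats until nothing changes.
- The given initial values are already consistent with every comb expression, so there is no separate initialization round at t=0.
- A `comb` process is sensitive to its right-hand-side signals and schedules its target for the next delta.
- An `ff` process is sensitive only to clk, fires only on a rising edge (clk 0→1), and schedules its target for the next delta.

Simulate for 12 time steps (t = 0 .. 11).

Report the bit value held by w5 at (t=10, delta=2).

1

t=0 Δ0: w3=1 w5=0 w9=1 w4=0 clk=0
  Δ1: clk:0→1
  Δ2: w9:1→0
  Δ3: w5:0→1
  (3Δ to stable)
t=1 Δ0: w3=1 w5=1 w9=0 w4=0 clk=1
  Δ1: clk:1→0
  (1Δ to stable)
t=2 Δ0: w3=1 w5=1 w9=0 w4=0 clk=0
  Δ1: clk:0→1
  Δ2: w9:0→1
  Δ3: w5:1→0
  (3Δ to stable)
t=3 Δ0: w3=1 w5=0 w9=1 w4=0 clk=1
  Δ1: clk:1→0
  (1Δ to stable)
t=4 Δ0: w3=1 w5=0 w9=1 w4=0 clk=0
  Δ1: clk:0→1
  Δ2: w9:1→0
  Δ3: w5:0→1
  (3Δ to stable)
t=5 Δ0: w3=1 w5=1 w9=0 w4=0 clk=1
  Δ1: clk:1→0
  (1Δ to stable)
t=6 Δ0: w3=1 w5=1 w9=0 w4=0 clk=0
  Δ1: clk:0→1
  Δ2: w9:0→1
  Δ3: w5:1→0
  (3Δ to stable)
t=7 Δ0: w3=1 w5=0 w9=1 w4=0 clk=1
  Δ1: clk:1→0
  (1Δ to stable)
t=8 Δ0: w3=1 w5=0 w9=1 w4=0 clk=0
  Δ1: clk:0→1
  Δ2: w9:1→0
  Δ3: w5:0→1
  (3Δ to stable)
t=9 Δ0: w3=1 w5=1 w9=0 w4=0 clk=1
  Δ1: clk:1→0
  (1Δ to stable)
t=10 Δ0: w3=1 w5=1 w9=0 w4=0 clk=0
  Δ1: clk:0→1
  Δ2: w9:0→1
  Δ3: w5:1→0
  (3Δ to stable)
t=11 Δ0: w3=1 w5=0 w9=1 w4=0 clk=1
  Δ1: clk:1→0
  (1Δ to stable)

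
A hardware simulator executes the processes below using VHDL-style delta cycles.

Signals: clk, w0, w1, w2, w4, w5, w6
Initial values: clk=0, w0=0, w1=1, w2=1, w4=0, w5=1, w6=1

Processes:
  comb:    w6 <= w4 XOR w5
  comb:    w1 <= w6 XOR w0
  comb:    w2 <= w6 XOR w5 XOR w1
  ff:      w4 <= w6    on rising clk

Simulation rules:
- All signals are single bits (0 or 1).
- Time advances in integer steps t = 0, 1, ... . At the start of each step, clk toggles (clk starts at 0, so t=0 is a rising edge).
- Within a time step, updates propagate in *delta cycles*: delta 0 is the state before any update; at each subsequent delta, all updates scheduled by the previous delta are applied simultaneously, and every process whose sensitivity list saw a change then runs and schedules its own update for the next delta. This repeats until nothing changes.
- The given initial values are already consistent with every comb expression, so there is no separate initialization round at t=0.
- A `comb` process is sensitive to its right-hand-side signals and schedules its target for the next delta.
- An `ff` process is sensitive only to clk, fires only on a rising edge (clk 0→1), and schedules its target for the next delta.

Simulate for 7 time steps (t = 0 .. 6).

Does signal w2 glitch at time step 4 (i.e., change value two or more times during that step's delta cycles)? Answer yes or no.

yes

[bits: w2,clk,w0,w1,w6,w5,w4]
t=0: Δ0=1001110 Δ1=1101110 Δ2=1101111 Δ3=1101011 Δ4=0100011 Δ5=1100011 | 5Δ
t=1: Δ0=1100011 Δ1=1000011 | 1Δ
t=2: Δ0=1000011 Δ1=1100011 Δ2=1100010 Δ3=1100110 Δ4=0101110 Δ5=1101110 | 5Δ
t=3: Δ0=1101110 Δ1=1001110 | 1Δ
t=4: Δ0=1001110 Δ1=1101110 Δ2=1101111 Δ3=1101011 Δ4=0100011 Δ5=1100011 | 5Δ
t=5: Δ0=1100011 Δ1=1000011 | 1Δ
t=6: Δ0=1000011 Δ1=1100011 Δ2=1100010 Δ3=1100110 Δ4=0101110 Δ5=1101110 | 5Δ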